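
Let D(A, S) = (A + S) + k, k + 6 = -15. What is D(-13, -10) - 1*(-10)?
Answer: -34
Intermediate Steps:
k = -21 (k = -6 - 15 = -21)
D(A, S) = -21 + A + S (D(A, S) = (A + S) - 21 = -21 + A + S)
D(-13, -10) - 1*(-10) = (-21 - 13 - 10) - 1*(-10) = -44 + 10 = -34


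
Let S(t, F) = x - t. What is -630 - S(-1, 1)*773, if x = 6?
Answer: -6041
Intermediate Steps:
S(t, F) = 6 - t
-630 - S(-1, 1)*773 = -630 - (6 - 1*(-1))*773 = -630 - (6 + 1)*773 = -630 - 1*7*773 = -630 - 7*773 = -630 - 5411 = -6041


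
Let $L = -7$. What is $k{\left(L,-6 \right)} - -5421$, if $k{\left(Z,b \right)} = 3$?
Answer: $5424$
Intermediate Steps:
$k{\left(L,-6 \right)} - -5421 = 3 - -5421 = 3 + 5421 = 5424$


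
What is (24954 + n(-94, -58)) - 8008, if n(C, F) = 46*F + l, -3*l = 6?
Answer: 14276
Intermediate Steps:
l = -2 (l = -⅓*6 = -2)
n(C, F) = -2 + 46*F (n(C, F) = 46*F - 2 = -2 + 46*F)
(24954 + n(-94, -58)) - 8008 = (24954 + (-2 + 46*(-58))) - 8008 = (24954 + (-2 - 2668)) - 8008 = (24954 - 2670) - 8008 = 22284 - 8008 = 14276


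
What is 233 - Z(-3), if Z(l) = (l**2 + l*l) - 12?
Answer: 227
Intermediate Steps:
Z(l) = -12 + 2*l**2 (Z(l) = (l**2 + l**2) - 12 = 2*l**2 - 12 = -12 + 2*l**2)
233 - Z(-3) = 233 - (-12 + 2*(-3)**2) = 233 - (-12 + 2*9) = 233 - (-12 + 18) = 233 - 1*6 = 233 - 6 = 227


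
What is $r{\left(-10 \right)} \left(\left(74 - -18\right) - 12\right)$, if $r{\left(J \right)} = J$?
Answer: $-800$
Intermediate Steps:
$r{\left(-10 \right)} \left(\left(74 - -18\right) - 12\right) = - 10 \left(\left(74 - -18\right) - 12\right) = - 10 \left(\left(74 + 18\right) - 12\right) = - 10 \left(92 - 12\right) = \left(-10\right) 80 = -800$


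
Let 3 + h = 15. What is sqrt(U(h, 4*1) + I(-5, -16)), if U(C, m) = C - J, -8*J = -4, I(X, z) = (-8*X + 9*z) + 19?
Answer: 7*I*sqrt(6)/2 ≈ 8.5732*I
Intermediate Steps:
h = 12 (h = -3 + 15 = 12)
I(X, z) = 19 - 8*X + 9*z
J = 1/2 (J = -1/8*(-4) = 1/2 ≈ 0.50000)
U(C, m) = -1/2 + C (U(C, m) = C - 1*1/2 = C - 1/2 = -1/2 + C)
sqrt(U(h, 4*1) + I(-5, -16)) = sqrt((-1/2 + 12) + (19 - 8*(-5) + 9*(-16))) = sqrt(23/2 + (19 + 40 - 144)) = sqrt(23/2 - 85) = sqrt(-147/2) = 7*I*sqrt(6)/2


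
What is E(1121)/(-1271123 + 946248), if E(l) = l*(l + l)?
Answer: -2513282/324875 ≈ -7.7362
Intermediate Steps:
E(l) = 2*l² (E(l) = l*(2*l) = 2*l²)
E(1121)/(-1271123 + 946248) = (2*1121²)/(-1271123 + 946248) = (2*1256641)/(-324875) = 2513282*(-1/324875) = -2513282/324875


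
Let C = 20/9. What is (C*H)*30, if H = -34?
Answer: -6800/3 ≈ -2266.7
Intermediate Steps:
C = 20/9 (C = 20*(1/9) = 20/9 ≈ 2.2222)
(C*H)*30 = ((20/9)*(-34))*30 = -680/9*30 = -6800/3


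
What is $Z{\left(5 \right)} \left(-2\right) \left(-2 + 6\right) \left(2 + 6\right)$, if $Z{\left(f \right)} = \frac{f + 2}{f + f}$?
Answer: $- \frac{224}{5} \approx -44.8$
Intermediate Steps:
$Z{\left(f \right)} = \frac{2 + f}{2 f}$
$Z{\left(5 \right)} \left(-2\right) \left(-2 + 6\right) \left(2 + 6\right) = \frac{2 + 5}{2 \cdot 5} \left(-2\right) \left(-2 + 6\right) \left(2 + 6\right) = \frac{1}{2} \cdot \frac{1}{5} \cdot 7 \left(-2\right) 4 \cdot 8 = \frac{7}{10} \left(-2\right) 32 = \left(- \frac{7}{5}\right) 32 = - \frac{224}{5}$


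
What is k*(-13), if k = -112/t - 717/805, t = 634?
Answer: 3540797/255185 ≈ 13.875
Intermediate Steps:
k = -272369/255185 (k = -112/634 - 717/805 = -112*1/634 - 717*1/805 = -56/317 - 717/805 = -272369/255185 ≈ -1.0673)
k*(-13) = -272369/255185*(-13) = 3540797/255185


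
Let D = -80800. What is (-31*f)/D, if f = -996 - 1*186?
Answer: -18321/40400 ≈ -0.45349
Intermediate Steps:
f = -1182 (f = -996 - 186 = -1182)
(-31*f)/D = -31*(-1182)/(-80800) = 36642*(-1/80800) = -18321/40400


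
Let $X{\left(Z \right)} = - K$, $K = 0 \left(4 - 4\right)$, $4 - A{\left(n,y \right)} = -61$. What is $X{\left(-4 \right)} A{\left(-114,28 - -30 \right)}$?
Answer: $0$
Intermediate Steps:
$A{\left(n,y \right)} = 65$ ($A{\left(n,y \right)} = 4 - -61 = 4 + 61 = 65$)
$K = 0$ ($K = 0 \cdot 0 = 0$)
$X{\left(Z \right)} = 0$ ($X{\left(Z \right)} = \left(-1\right) 0 = 0$)
$X{\left(-4 \right)} A{\left(-114,28 - -30 \right)} = 0 \cdot 65 = 0$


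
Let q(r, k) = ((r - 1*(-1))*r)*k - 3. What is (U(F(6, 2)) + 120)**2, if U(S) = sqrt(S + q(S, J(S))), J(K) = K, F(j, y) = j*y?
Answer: 16281 + 720*sqrt(209) ≈ 26690.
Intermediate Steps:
q(r, k) = -3 + k*r*(1 + r) (q(r, k) = ((r + 1)*r)*k - 3 = ((1 + r)*r)*k - 3 = (r*(1 + r))*k - 3 = k*r*(1 + r) - 3 = -3 + k*r*(1 + r))
U(S) = sqrt(-3 + S + S**2 + S**3) (U(S) = sqrt(S + (-3 + S*S + S*S**2)) = sqrt(S + (-3 + S**2 + S**3)) = sqrt(-3 + S + S**2 + S**3))
(U(F(6, 2)) + 120)**2 = (sqrt(-3 + 6*2 + (6*2)**2 + (6*2)**3) + 120)**2 = (sqrt(-3 + 12 + 12**2 + 12**3) + 120)**2 = (sqrt(-3 + 12 + 144 + 1728) + 120)**2 = (sqrt(1881) + 120)**2 = (3*sqrt(209) + 120)**2 = (120 + 3*sqrt(209))**2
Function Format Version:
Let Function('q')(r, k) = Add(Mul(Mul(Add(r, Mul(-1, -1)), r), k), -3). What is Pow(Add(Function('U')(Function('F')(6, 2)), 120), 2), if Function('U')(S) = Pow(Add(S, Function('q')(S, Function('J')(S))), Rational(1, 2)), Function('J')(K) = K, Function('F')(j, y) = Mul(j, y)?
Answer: Add(16281, Mul(720, Pow(209, Rational(1, 2)))) ≈ 26690.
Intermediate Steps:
Function('q')(r, k) = Add(-3, Mul(k, r, Add(1, r))) (Function('q')(r, k) = Add(Mul(Mul(Add(r, 1), r), k), -3) = Add(Mul(Mul(Add(1, r), r), k), -3) = Add(Mul(Mul(r, Add(1, r)), k), -3) = Add(Mul(k, r, Add(1, r)), -3) = Add(-3, Mul(k, r, Add(1, r))))
Function('U')(S) = Pow(Add(-3, S, Pow(S, 2), Pow(S, 3)), Rational(1, 2)) (Function('U')(S) = Pow(Add(S, Add(-3, Mul(S, S), Mul(S, Pow(S, 2)))), Rational(1, 2)) = Pow(Add(S, Add(-3, Pow(S, 2), Pow(S, 3))), Rational(1, 2)) = Pow(Add(-3, S, Pow(S, 2), Pow(S, 3)), Rational(1, 2)))
Pow(Add(Function('U')(Function('F')(6, 2)), 120), 2) = Pow(Add(Pow(Add(-3, Mul(6, 2), Pow(Mul(6, 2), 2), Pow(Mul(6, 2), 3)), Rational(1, 2)), 120), 2) = Pow(Add(Pow(Add(-3, 12, Pow(12, 2), Pow(12, 3)), Rational(1, 2)), 120), 2) = Pow(Add(Pow(Add(-3, 12, 144, 1728), Rational(1, 2)), 120), 2) = Pow(Add(Pow(1881, Rational(1, 2)), 120), 2) = Pow(Add(Mul(3, Pow(209, Rational(1, 2))), 120), 2) = Pow(Add(120, Mul(3, Pow(209, Rational(1, 2)))), 2)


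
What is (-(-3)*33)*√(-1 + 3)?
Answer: 99*√2 ≈ 140.01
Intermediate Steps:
(-(-3)*33)*√(-1 + 3) = (-3*(-33))*√2 = 99*√2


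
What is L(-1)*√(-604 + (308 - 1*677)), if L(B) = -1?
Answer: -I*√973 ≈ -31.193*I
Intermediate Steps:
L(-1)*√(-604 + (308 - 1*677)) = -√(-604 + (308 - 1*677)) = -√(-604 + (308 - 677)) = -√(-604 - 369) = -√(-973) = -I*√973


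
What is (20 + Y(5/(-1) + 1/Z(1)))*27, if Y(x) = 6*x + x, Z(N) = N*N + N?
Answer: -621/2 ≈ -310.50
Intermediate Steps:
Z(N) = N + N² (Z(N) = N² + N = N + N²)
Y(x) = 7*x
(20 + Y(5/(-1) + 1/Z(1)))*27 = (20 + 7*(5/(-1) + 1/(1*(1 + 1))))*27 = (20 + 7*(5*(-1) + 1/(1*2)))*27 = (20 + 7*(-5 + 1/2))*27 = (20 + 7*(-5 + 1*(½)))*27 = (20 + 7*(-5 + ½))*27 = (20 + 7*(-9/2))*27 = (20 - 63/2)*27 = -23/2*27 = -621/2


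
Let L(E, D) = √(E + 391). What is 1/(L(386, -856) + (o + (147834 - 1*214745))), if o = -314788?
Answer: -127233/48564708608 - √777/145694125824 ≈ -2.6201e-6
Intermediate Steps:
L(E, D) = √(391 + E)
1/(L(386, -856) + (o + (147834 - 1*214745))) = 1/(√(391 + 386) + (-314788 + (147834 - 1*214745))) = 1/(√777 + (-314788 + (147834 - 214745))) = 1/(√777 + (-314788 - 66911)) = 1/(√777 - 381699) = 1/(-381699 + √777)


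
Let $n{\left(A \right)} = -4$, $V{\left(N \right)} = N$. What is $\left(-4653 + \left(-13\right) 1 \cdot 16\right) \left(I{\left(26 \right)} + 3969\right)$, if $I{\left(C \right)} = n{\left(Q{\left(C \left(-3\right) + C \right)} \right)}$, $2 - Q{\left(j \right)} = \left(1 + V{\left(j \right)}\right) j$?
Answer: $-19273865$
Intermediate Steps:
$Q{\left(j \right)} = 2 - j \left(1 + j\right)$ ($Q{\left(j \right)} = 2 - \left(1 + j\right) j = 2 - j \left(1 + j\right)$)
$I{\left(C \right)} = -4$
$\left(-4653 + \left(-13\right) 1 \cdot 16\right) \left(I{\left(26 \right)} + 3969\right) = \left(-4653 + \left(-13\right) 1 \cdot 16\right) \left(-4 + 3969\right) = \left(-4653 - 208\right) 3965 = \left(-4861\right) 3965 = -19273865$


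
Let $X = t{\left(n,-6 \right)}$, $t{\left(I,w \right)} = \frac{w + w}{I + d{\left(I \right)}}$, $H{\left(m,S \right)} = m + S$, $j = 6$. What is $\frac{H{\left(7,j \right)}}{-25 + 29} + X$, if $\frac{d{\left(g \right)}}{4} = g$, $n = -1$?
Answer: $\frac{113}{20} \approx 5.65$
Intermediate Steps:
$d{\left(g \right)} = 4 g$
$H{\left(m,S \right)} = S + m$
$t{\left(I,w \right)} = \frac{2 w}{5 I}$ ($t{\left(I,w \right)} = \frac{w + w}{I + 4 I} = \frac{2 w}{5 I}$)
$X = \frac{12}{5}$ ($X = \frac{2}{5} \left(-6\right) \frac{1}{-1} = \frac{2}{5} \left(-6\right) \left(-1\right) = \frac{12}{5} \approx 2.4$)
$\frac{H{\left(7,j \right)}}{-25 + 29} + X = \frac{6 + 7}{-25 + 29} + \frac{12}{5} = \frac{1}{4} \cdot 13 + \frac{12}{5} = \frac{13}{4} + \frac{12}{5} = \frac{113}{20}$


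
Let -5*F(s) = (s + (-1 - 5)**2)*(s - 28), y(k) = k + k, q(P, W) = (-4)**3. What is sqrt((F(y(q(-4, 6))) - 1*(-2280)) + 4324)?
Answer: 2*sqrt(23335)/5 ≈ 61.103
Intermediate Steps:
q(P, W) = -64
y(k) = 2*k
F(s) = -(-28 + s)*(36 + s)/5 (F(s) = -(s + (-1 - 5)**2)*(s - 28)/5 = -(s + (-6)**2)*(-28 + s)/5 = -(s + 36)*(-28 + s)/5 = -(36 + s)*(-28 + s)/5 = -(-28 + s)*(36 + s)/5)
sqrt((F(y(q(-4, 6))) - 1*(-2280)) + 4324) = sqrt(((1008/5 - 16*(-64)/5 - (2*(-64))**2/5) - 1*(-2280)) + 4324) = sqrt(((1008/5 - 8/5*(-128) - 1/5*(-128)**2) + 2280) + 4324) = sqrt(((1008/5 + 1024/5 - 1/5*16384) + 2280) + 4324) = sqrt(((1008/5 + 1024/5 - 16384/5) + 2280) + 4324) = sqrt((-14352/5 + 2280) + 4324) = sqrt(-2952/5 + 4324) = sqrt(18668/5) = 2*sqrt(23335)/5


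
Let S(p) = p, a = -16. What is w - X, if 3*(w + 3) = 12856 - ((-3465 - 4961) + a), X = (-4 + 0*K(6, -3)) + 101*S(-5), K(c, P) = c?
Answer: 22816/3 ≈ 7605.3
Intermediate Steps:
X = -509 (X = (-4 + 0*6) + 101*(-5) = (-4 + 0) - 505 = -4 - 505 = -509)
w = 21289/3 (w = -3 + (12856 - ((-3465 - 4961) - 16))/3 = -3 + (12856 - (-8426 - 16))/3 = -3 + (12856 - 1*(-8442))/3 = -3 + (12856 + 8442)/3 = -3 + (⅓)*21298 = -3 + 21298/3 = 21289/3 ≈ 7096.3)
w - X = 21289/3 - 1*(-509) = 21289/3 + 509 = 22816/3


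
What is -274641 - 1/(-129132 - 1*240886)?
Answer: -101622113537/370018 ≈ -2.7464e+5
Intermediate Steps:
-274641 - 1/(-129132 - 1*240886) = -274641 - 1/(-129132 - 240886) = -274641 - 1/(-370018) = -274641 - 1*(-1/370018) = -274641 + 1/370018 = -101622113537/370018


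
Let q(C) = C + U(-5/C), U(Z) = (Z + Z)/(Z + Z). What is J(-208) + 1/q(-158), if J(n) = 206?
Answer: 32341/157 ≈ 205.99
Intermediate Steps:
U(Z) = 1 (U(Z) = (2*Z)/((2*Z)) = (2*Z)*(1/(2*Z)) = 1)
q(C) = 1 + C (q(C) = C + 1 = 1 + C)
J(-208) + 1/q(-158) = 206 + 1/(1 - 158) = 206 + 1/(-157) = 206 - 1/157 = 32341/157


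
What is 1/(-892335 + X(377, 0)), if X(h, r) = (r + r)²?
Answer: -1/892335 ≈ -1.1207e-6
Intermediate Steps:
X(h, r) = 4*r² (X(h, r) = (2*r)² = 4*r²)
1/(-892335 + X(377, 0)) = 1/(-892335 + 4*0²) = 1/(-892335 + 4*0) = 1/(-892335 + 0) = 1/(-892335) = -1/892335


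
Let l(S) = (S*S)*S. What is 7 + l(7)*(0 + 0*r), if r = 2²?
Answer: 7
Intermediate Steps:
r = 4
l(S) = S³ (l(S) = S²*S = S³)
7 + l(7)*(0 + 0*r) = 7 + 7³*(0 + 0*4) = 7 + 343*(0 + 0) = 7 + 343*0 = 7 + 0 = 7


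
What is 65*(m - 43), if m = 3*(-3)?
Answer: -3380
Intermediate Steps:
m = -9
65*(m - 43) = 65*(-9 - 43) = 65*(-52) = -3380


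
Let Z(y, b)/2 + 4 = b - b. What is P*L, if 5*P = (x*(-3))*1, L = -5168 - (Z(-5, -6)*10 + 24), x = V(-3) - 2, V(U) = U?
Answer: -15336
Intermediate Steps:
Z(y, b) = -8 (Z(y, b) = -8 + 2*(b - b) = -8 + 2*0 = -8 + 0 = -8)
x = -5 (x = -3 - 2 = -5)
L = -5112 (L = -5168 - (-8*10 + 24) = -5168 - (-80 + 24) = -5168 - 1*(-56) = -5168 + 56 = -5112)
P = 3 (P = (-5*(-3)*1)/5 = (15*1)/5 = (1/5)*15 = 3)
P*L = 3*(-5112) = -15336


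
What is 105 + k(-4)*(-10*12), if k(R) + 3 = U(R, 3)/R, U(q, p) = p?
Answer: 555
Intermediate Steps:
k(R) = -3 + 3/R
105 + k(-4)*(-10*12) = 105 + (-3 + 3/(-4))*(-10*12) = 105 + (-3 + 3*(-¼))*(-120) = 105 + (-3 - ¾)*(-120) = 105 - 15/4*(-120) = 105 + 450 = 555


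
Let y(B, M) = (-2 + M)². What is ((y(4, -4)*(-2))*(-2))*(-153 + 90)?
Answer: -9072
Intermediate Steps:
((y(4, -4)*(-2))*(-2))*(-153 + 90) = (((-2 - 4)²*(-2))*(-2))*(-153 + 90) = (((-6)²*(-2))*(-2))*(-63) = ((36*(-2))*(-2))*(-63) = -72*(-2)*(-63) = 144*(-63) = -9072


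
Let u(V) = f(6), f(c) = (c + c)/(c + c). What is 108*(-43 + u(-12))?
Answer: -4536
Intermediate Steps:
f(c) = 1 (f(c) = (2*c)/((2*c)) = (2*c)*(1/(2*c)) = 1)
u(V) = 1
108*(-43 + u(-12)) = 108*(-43 + 1) = 108*(-42) = -4536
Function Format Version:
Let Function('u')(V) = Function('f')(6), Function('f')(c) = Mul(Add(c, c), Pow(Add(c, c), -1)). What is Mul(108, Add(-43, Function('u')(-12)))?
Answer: -4536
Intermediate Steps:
Function('f')(c) = 1 (Function('f')(c) = Mul(Mul(2, c), Pow(Mul(2, c), -1)) = Mul(Mul(2, c), Mul(Rational(1, 2), Pow(c, -1))) = 1)
Function('u')(V) = 1
Mul(108, Add(-43, Function('u')(-12))) = Mul(108, Add(-43, 1)) = Mul(108, -42) = -4536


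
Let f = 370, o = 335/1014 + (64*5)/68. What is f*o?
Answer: 16060775/8619 ≈ 1863.4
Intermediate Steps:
o = 86815/17238 (o = 335*(1/1014) + 320*(1/68) = 335/1014 + 80/17 = 86815/17238 ≈ 5.0363)
f*o = 370*(86815/17238) = 16060775/8619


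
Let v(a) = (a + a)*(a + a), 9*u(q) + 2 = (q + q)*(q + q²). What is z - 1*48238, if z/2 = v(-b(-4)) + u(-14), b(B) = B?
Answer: -443186/9 ≈ -49243.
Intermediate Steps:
u(q) = -2/9 + 2*q*(q + q²)/9 (u(q) = -2/9 + ((q + q)*(q + q²))/9 = -2/9 + ((2*q)*(q + q²))/9 = -2/9 + (2*q*(q + q²))/9 = -2/9 + 2*q*(q + q²)/9)
v(a) = 4*a² (v(a) = (2*a)*(2*a) = 4*a²)
z = -9044/9 (z = 2*(4*(-1*(-4))² + (-2/9 + (2/9)*(-14)² + (2/9)*(-14)³)) = 2*(4*4² + (-2/9 + (2/9)*196 + (2/9)*(-2744))) = 2*(4*16 + (-2/9 + 392/9 - 5488/9)) = 2*(64 - 5098/9) = 2*(-4522/9) = -9044/9 ≈ -1004.9)
z - 1*48238 = -9044/9 - 1*48238 = -9044/9 - 48238 = -443186/9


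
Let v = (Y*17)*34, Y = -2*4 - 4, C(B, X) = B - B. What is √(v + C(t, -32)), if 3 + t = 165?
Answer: 34*I*√6 ≈ 83.283*I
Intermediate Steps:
t = 162 (t = -3 + 165 = 162)
C(B, X) = 0
Y = -12 (Y = -8 - 4 = -12)
v = -6936 (v = -12*17*34 = -204*34 = -6936)
√(v + C(t, -32)) = √(-6936 + 0) = √(-6936) = 34*I*√6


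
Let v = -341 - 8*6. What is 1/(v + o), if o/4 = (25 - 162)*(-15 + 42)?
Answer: -1/15185 ≈ -6.5855e-5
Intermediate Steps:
v = -389 (v = -341 - 1*48 = -341 - 48 = -389)
o = -14796 (o = 4*((25 - 162)*(-15 + 42)) = 4*(-137*27) = 4*(-3699) = -14796)
1/(v + o) = 1/(-389 - 14796) = 1/(-15185) = -1/15185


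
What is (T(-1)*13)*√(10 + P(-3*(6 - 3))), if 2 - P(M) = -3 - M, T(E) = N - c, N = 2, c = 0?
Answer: 26*√6 ≈ 63.687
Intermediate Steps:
T(E) = 2 (T(E) = 2 - 1*0 = 2 + 0 = 2)
P(M) = 5 + M (P(M) = 2 - (-3 - M) = 2 + (3 + M) = 5 + M)
(T(-1)*13)*√(10 + P(-3*(6 - 3))) = (2*13)*√(10 + (5 - 3*(6 - 3))) = 26*√(10 + (5 - 3*3)) = 26*√(10 + (5 - 9)) = 26*√(10 - 4) = 26*√6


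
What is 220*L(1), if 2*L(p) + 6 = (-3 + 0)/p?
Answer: -990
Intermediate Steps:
L(p) = -3 - 3/(2*p) (L(p) = -3 + ((-3 + 0)/p)/2 = -3 + (-3/p)/2 = -3 - 3/(2*p))
220*L(1) = 220*(-3 - 3/2/1) = 220*(-3 - 3/2*1) = 220*(-3 - 3/2) = 220*(-9/2) = -990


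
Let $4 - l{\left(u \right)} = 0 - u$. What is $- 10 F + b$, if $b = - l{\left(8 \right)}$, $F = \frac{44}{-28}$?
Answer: $\frac{26}{7} \approx 3.7143$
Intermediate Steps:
$l{\left(u \right)} = 4 + u$ ($l{\left(u \right)} = 4 - \left(0 - u\right) = 4 - - u = 4 + u$)
$F = - \frac{11}{7}$ ($F = 44 \left(- \frac{1}{28}\right) = - \frac{11}{7} \approx -1.5714$)
$b = -12$ ($b = - (4 + 8) = \left(-1\right) 12 = -12$)
$- 10 F + b = \left(-10\right) \left(- \frac{11}{7}\right) - 12 = \frac{110}{7} - 12 = \frac{26}{7}$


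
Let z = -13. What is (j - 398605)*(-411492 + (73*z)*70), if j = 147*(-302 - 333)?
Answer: 235113727900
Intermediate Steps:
j = -93345 (j = 147*(-635) = -93345)
(j - 398605)*(-411492 + (73*z)*70) = (-93345 - 398605)*(-411492 + (73*(-13))*70) = -491950*(-411492 - 949*70) = -491950*(-411492 - 66430) = -491950*(-477922) = 235113727900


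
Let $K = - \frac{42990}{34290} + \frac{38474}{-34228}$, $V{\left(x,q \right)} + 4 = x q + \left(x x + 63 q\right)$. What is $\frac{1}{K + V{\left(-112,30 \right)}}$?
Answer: $\frac{19561302}{216497100887} \approx 9.0354 \cdot 10^{-5}$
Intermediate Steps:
$V{\left(x,q \right)} = -4 + x^{2} + 63 q + q x$ ($V{\left(x,q \right)} = -4 + \left(x q + \left(x x + 63 q\right)\right) = -4 + \left(q x + \left(x^{2} + 63 q\right)\right) = -4 + \left(x^{2} + 63 q + q x\right) = -4 + x^{2} + 63 q + q x$)
$K = - \frac{46512253}{19561302}$ ($K = \left(-42990\right) \frac{1}{34290} + 38474 \left(- \frac{1}{34228}\right) = - \frac{1433}{1143} - \frac{19237}{17114} = - \frac{46512253}{19561302} \approx -2.3778$)
$\frac{1}{K + V{\left(-112,30 \right)}} = \frac{1}{- \frac{46512253}{19561302} + \left(-4 + \left(-112\right)^{2} + 63 \cdot 30 + 30 \left(-112\right)\right)} = \frac{1}{- \frac{46512253}{19561302} + \left(-4 + 12544 + 1890 - 3360\right)} = \frac{1}{- \frac{46512253}{19561302} + 11070} = \frac{1}{\frac{216497100887}{19561302}} = \frac{19561302}{216497100887}$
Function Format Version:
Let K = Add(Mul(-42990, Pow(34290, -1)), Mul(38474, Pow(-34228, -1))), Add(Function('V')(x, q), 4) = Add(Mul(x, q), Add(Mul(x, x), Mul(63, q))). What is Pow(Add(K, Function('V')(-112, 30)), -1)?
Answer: Rational(19561302, 216497100887) ≈ 9.0354e-5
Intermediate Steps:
Function('V')(x, q) = Add(-4, Pow(x, 2), Mul(63, q), Mul(q, x)) (Function('V')(x, q) = Add(-4, Add(Mul(x, q), Add(Mul(x, x), Mul(63, q)))) = Add(-4, Add(Mul(q, x), Add(Pow(x, 2), Mul(63, q)))) = Add(-4, Add(Pow(x, 2), Mul(63, q), Mul(q, x))) = Add(-4, Pow(x, 2), Mul(63, q), Mul(q, x)))
K = Rational(-46512253, 19561302) (K = Add(Mul(-42990, Rational(1, 34290)), Mul(38474, Rational(-1, 34228))) = Add(Rational(-1433, 1143), Rational(-19237, 17114)) = Rational(-46512253, 19561302) ≈ -2.3778)
Pow(Add(K, Function('V')(-112, 30)), -1) = Pow(Add(Rational(-46512253, 19561302), Add(-4, Pow(-112, 2), Mul(63, 30), Mul(30, -112))), -1) = Pow(Add(Rational(-46512253, 19561302), Add(-4, 12544, 1890, -3360)), -1) = Pow(Add(Rational(-46512253, 19561302), 11070), -1) = Pow(Rational(216497100887, 19561302), -1) = Rational(19561302, 216497100887)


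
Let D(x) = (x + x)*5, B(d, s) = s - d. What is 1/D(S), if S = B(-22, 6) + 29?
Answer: 1/570 ≈ 0.0017544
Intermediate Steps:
S = 57 (S = (6 - 1*(-22)) + 29 = (6 + 22) + 29 = 28 + 29 = 57)
D(x) = 10*x (D(x) = (2*x)*5 = 10*x)
1/D(S) = 1/(10*57) = 1/570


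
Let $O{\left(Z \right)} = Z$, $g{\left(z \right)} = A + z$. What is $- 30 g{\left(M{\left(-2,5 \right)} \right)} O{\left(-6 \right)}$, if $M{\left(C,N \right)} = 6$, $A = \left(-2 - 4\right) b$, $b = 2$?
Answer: $-1080$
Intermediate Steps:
$A = -12$ ($A = \left(-2 - 4\right) 2 = \left(-6\right) 2 = -12$)
$g{\left(z \right)} = -12 + z$
$- 30 g{\left(M{\left(-2,5 \right)} \right)} O{\left(-6 \right)} = - 30 \left(-12 + 6\right) \left(-6\right) = \left(-30\right) \left(-6\right) \left(-6\right) = 180 \left(-6\right) = -1080$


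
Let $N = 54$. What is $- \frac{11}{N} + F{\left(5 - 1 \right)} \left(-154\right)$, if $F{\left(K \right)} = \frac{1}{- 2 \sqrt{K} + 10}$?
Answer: $- \frac{1397}{54} \approx -25.87$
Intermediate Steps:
$F{\left(K \right)} = \frac{1}{10 - 2 \sqrt{K}}$
$- \frac{11}{N} + F{\left(5 - 1 \right)} \left(-154\right) = - \frac{11}{54} + - \frac{1}{-10 + 2 \sqrt{5 - 1}} \left(-154\right) = \left(-11\right) \frac{1}{54} + - \frac{1}{-10 + 2 \sqrt{4}} \left(-154\right) = - \frac{11}{54} + - \frac{1}{-10 + 2 \cdot 2} \left(-154\right) = - \frac{11}{54} + - \frac{1}{-10 + 4} \left(-154\right) = - \frac{11}{54} + - \frac{1}{-6} \left(-154\right) = - \frac{11}{54} + \left(-1\right) \left(- \frac{1}{6}\right) \left(-154\right) = - \frac{11}{54} + \frac{1}{6} \left(-154\right) = - \frac{11}{54} - \frac{77}{3} = - \frac{1397}{54}$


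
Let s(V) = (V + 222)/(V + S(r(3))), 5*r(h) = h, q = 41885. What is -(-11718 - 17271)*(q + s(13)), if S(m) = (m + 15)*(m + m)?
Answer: 963034292520/793 ≈ 1.2144e+9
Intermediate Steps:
r(h) = h/5
S(m) = 2*m*(15 + m) (S(m) = (15 + m)*(2*m) = 2*m*(15 + m))
s(V) = (222 + V)/(468/25 + V) (s(V) = (V + 222)/(V + 2*((⅕)*3)*(15 + (⅕)*3)) = (222 + V)/(V + 2*(⅗)*(15 + ⅗)) = (222 + V)/(V + 2*(⅗)*(78/5)) = (222 + V)/(V + 468/25) = (222 + V)/(468/25 + V))
-(-11718 - 17271)*(q + s(13)) = -(-11718 - 17271)*(41885 + 25*(222 + 13)/(468 + 25*13)) = -(-28989)*(41885 + 25*235/(468 + 325)) = -(-28989)*(41885 + 25*235/793) = -(-28989)*(41885 + 25*(1/793)*235) = -(-28989)*(41885 + 5875/793) = -(-28989)*33220680/793 = -1*(-963034292520/793) = 963034292520/793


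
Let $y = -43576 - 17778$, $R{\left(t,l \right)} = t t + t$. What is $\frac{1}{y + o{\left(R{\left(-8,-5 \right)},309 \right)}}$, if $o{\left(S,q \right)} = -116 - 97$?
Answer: $- \frac{1}{61567} \approx -1.6242 \cdot 10^{-5}$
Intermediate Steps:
$R{\left(t,l \right)} = t + t^{2}$ ($R{\left(t,l \right)} = t^{2} + t = t + t^{2}$)
$o{\left(S,q \right)} = -213$
$y = -61354$ ($y = -43576 - 17778 = -61354$)
$\frac{1}{y + o{\left(R{\left(-8,-5 \right)},309 \right)}} = \frac{1}{-61354 - 213} = \frac{1}{-61567} = - \frac{1}{61567}$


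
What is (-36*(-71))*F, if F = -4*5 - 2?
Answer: -56232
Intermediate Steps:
F = -22 (F = -20 - 2 = -22)
(-36*(-71))*F = -36*(-71)*(-22) = 2556*(-22) = -56232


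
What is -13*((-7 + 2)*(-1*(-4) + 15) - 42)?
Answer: 1781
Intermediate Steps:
-13*((-7 + 2)*(-1*(-4) + 15) - 42) = -13*(-5*(4 + 15) - 42) = -13*(-5*19 - 42) = -13*(-95 - 42) = -13*(-137) = 1781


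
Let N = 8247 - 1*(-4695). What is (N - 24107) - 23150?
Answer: -34315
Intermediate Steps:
N = 12942 (N = 8247 + 4695 = 12942)
(N - 24107) - 23150 = (12942 - 24107) - 23150 = -11165 - 23150 = -34315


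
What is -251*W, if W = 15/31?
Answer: -3765/31 ≈ -121.45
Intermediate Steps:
W = 15/31 (W = 15*(1/31) = 15/31 ≈ 0.48387)
-251*W = -251*15/31 = -3765/31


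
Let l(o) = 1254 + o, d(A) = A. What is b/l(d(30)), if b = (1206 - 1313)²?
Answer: 107/12 ≈ 8.9167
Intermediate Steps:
b = 11449 (b = (-107)² = 11449)
b/l(d(30)) = 11449/(1254 + 30) = 11449/1284 = 11449*(1/1284) = 107/12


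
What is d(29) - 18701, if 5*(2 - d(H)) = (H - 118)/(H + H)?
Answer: -5422621/290 ≈ -18699.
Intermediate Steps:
d(H) = 2 - (-118 + H)/(10*H) (d(H) = 2 - (H - 118)/(5*(H + H)) = 2 - (-118 + H)/(5*(2*H)) = 2 - (-118 + H)*1/(2*H)/5 = 2 - (-118 + H)/(10*H))
d(29) - 18701 = (1/10)*(118 + 19*29)/29 - 18701 = (1/10)*(1/29)*(118 + 551) - 18701 = (1/10)*(1/29)*669 - 18701 = 669/290 - 18701 = -5422621/290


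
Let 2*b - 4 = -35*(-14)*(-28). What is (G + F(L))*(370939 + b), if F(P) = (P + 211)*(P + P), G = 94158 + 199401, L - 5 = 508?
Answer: 377327359023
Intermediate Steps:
L = 513 (L = 5 + 508 = 513)
G = 293559
b = -6858 (b = 2 + (-35*(-14)*(-28))/2 = 2 + (490*(-28))/2 = 2 + (½)*(-13720) = 2 - 6860 = -6858)
F(P) = 2*P*(211 + P) (F(P) = (211 + P)*(2*P) = 2*P*(211 + P))
(G + F(L))*(370939 + b) = (293559 + 2*513*(211 + 513))*(370939 - 6858) = (293559 + 2*513*724)*364081 = (293559 + 742824)*364081 = 1036383*364081 = 377327359023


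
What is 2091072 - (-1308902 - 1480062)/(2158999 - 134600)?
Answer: 4233166854692/2024399 ≈ 2.0911e+6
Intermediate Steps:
2091072 - (-1308902 - 1480062)/(2158999 - 134600) = 2091072 - (-2788964)/2024399 = 2091072 - 1*(-2788964/2024399) = 2091072 + 2788964/2024399 = 4233166854692/2024399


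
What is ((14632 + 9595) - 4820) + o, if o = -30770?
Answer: -11363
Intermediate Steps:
((14632 + 9595) - 4820) + o = ((14632 + 9595) - 4820) - 30770 = (24227 - 4820) - 30770 = 19407 - 30770 = -11363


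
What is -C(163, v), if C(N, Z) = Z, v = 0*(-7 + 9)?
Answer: 0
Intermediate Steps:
v = 0 (v = 0*2 = 0)
-C(163, v) = -1*0 = 0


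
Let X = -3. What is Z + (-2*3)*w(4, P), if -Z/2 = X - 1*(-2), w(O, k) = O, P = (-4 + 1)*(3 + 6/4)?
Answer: -22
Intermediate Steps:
P = -27/2 (P = -3*(3 + 6*(¼)) = -3*(3 + 3/2) = -3*9/2 = -27/2 ≈ -13.500)
Z = 2 (Z = -2*(-3 - 1*(-2)) = -2*(-3 + 2) = -2*(-1) = 2)
Z + (-2*3)*w(4, P) = 2 - 2*3*4 = 2 - 6*4 = 2 - 24 = -22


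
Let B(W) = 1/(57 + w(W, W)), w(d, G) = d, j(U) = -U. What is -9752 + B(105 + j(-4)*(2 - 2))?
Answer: -1579823/162 ≈ -9752.0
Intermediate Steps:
B(W) = 1/(57 + W)
-9752 + B(105 + j(-4)*(2 - 2)) = -9752 + 1/(57 + (105 + (-1*(-4))*(2 - 2))) = -9752 + 1/(57 + (105 + 4*0)) = -9752 + 1/(57 + (105 + 0)) = -9752 + 1/(57 + 105) = -9752 + 1/162 = -1579823/162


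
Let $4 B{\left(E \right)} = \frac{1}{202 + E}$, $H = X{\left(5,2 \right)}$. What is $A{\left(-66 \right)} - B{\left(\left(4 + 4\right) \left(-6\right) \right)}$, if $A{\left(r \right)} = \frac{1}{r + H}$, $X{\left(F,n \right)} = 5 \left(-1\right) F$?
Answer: $- \frac{101}{8008} \approx -0.012612$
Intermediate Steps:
$X{\left(F,n \right)} = - 5 F$
$H = -25$ ($H = \left(-5\right) 5 = -25$)
$B{\left(E \right)} = \frac{1}{4 \left(202 + E\right)}$
$A{\left(r \right)} = \frac{1}{-25 + r}$ ($A{\left(r \right)} = \frac{1}{r - 25} = \frac{1}{-25 + r}$)
$A{\left(-66 \right)} - B{\left(\left(4 + 4\right) \left(-6\right) \right)} = \frac{1}{-25 - 66} - \frac{1}{4 \left(202 + \left(4 + 4\right) \left(-6\right)\right)} = \frac{1}{-91} - \frac{1}{4 \left(202 + 8 \left(-6\right)\right)} = - \frac{1}{91} - \frac{1}{4 \left(202 - 48\right)} = - \frac{1}{91} - \frac{1}{4 \cdot 154} = - \frac{1}{91} - \frac{1}{4} \cdot \frac{1}{154} = - \frac{1}{91} - \frac{1}{616} = - \frac{101}{8008}$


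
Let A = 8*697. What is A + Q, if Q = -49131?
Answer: -43555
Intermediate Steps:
A = 5576
A + Q = 5576 - 49131 = -43555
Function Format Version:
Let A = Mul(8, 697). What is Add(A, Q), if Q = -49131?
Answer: -43555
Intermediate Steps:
A = 5576
Add(A, Q) = Add(5576, -49131) = -43555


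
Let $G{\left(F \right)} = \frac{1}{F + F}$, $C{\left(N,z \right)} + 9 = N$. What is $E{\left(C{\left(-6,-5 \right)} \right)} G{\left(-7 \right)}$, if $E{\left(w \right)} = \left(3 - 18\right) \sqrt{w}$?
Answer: $\frac{15 i \sqrt{15}}{14} \approx 4.1496 i$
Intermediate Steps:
$C{\left(N,z \right)} = -9 + N$
$G{\left(F \right)} = \frac{1}{2 F}$
$E{\left(w \right)} = - 15 \sqrt{w}$
$E{\left(C{\left(-6,-5 \right)} \right)} G{\left(-7 \right)} = - 15 \sqrt{-9 - 6} \frac{1}{2 \left(-7\right)} = - 15 \sqrt{-15} \cdot \frac{1}{2} \left(- \frac{1}{7}\right) = - 15 i \sqrt{15} \left(- \frac{1}{14}\right) = \frac{15 i \sqrt{15}}{14}$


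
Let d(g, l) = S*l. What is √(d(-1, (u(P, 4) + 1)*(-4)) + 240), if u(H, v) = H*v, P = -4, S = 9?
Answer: 2*√195 ≈ 27.928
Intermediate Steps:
d(g, l) = 9*l
√(d(-1, (u(P, 4) + 1)*(-4)) + 240) = √(9*((-4*4 + 1)*(-4)) + 240) = √(9*((-16 + 1)*(-4)) + 240) = √(9*(-15*(-4)) + 240) = √(9*60 + 240) = √(540 + 240) = √780 = 2*√195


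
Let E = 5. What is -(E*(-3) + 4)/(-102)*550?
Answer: -3025/51 ≈ -59.314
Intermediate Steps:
-(E*(-3) + 4)/(-102)*550 = -(5*(-3) + 4)/(-102)*550 = -(-15 + 4)*(-1/102)*550 = -(-11*(-1/102))*550 = -11*550/102 = -1*3025/51 = -3025/51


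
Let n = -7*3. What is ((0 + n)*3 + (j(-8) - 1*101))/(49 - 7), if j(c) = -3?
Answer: -167/42 ≈ -3.9762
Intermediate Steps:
n = -21
((0 + n)*3 + (j(-8) - 1*101))/(49 - 7) = ((0 - 21)*3 + (-3 - 1*101))/(49 - 7) = (-21*3 + (-3 - 101))/42 = (-63 - 104)*(1/42) = -167*1/42 = -167/42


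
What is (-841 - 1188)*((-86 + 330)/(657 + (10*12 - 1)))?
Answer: -123769/194 ≈ -637.98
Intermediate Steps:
(-841 - 1188)*((-86 + 330)/(657 + (10*12 - 1))) = -495076/(657 + (120 - 1)) = -495076/(657 + 119) = -495076/776 = -2029*61/194 = -123769/194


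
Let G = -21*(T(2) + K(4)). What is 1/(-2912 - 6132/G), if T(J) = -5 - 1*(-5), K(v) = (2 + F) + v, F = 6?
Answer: -3/8663 ≈ -0.00034630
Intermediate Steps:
K(v) = 8 + v (K(v) = (2 + 6) + v = 8 + v)
T(J) = 0 (T(J) = -5 + 5 = 0)
G = -252 (G = -21*(0 + (8 + 4)) = -21*(0 + 12) = -21*12 = -252)
1/(-2912 - 6132/G) = 1/(-2912 - 6132/(-252)) = 1/(-2912 - 6132*(-1/252)) = 1/(-2912 + 73/3) = 1/(-8663/3) = -3/8663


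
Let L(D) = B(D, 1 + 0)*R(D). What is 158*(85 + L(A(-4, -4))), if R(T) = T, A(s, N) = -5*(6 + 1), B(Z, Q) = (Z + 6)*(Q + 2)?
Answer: 494540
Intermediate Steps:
B(Z, Q) = (2 + Q)*(6 + Z) (B(Z, Q) = (6 + Z)*(2 + Q) = (2 + Q)*(6 + Z))
A(s, N) = -35 (A(s, N) = -5*7 = -35)
L(D) = D*(18 + 3*D) (L(D) = (12 + 2*D + 6*(1 + 0) + (1 + 0)*D)*D = (12 + 2*D + 6*1 + 1*D)*D = (12 + 2*D + 6 + D)*D = (18 + 3*D)*D = D*(18 + 3*D))
158*(85 + L(A(-4, -4))) = 158*(85 + 3*(-35)*(6 - 35)) = 158*(85 + 3*(-35)*(-29)) = 158*(85 + 3045) = 158*3130 = 494540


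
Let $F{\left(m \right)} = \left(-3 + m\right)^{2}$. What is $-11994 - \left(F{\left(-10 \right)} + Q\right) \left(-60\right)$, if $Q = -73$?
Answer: $-6234$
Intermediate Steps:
$-11994 - \left(F{\left(-10 \right)} + Q\right) \left(-60\right) = -11994 - \left(\left(-3 - 10\right)^{2} - 73\right) \left(-60\right) = -11994 - \left(\left(-13\right)^{2} - 73\right) \left(-60\right) = -11994 - \left(169 - 73\right) \left(-60\right) = -11994 - 96 \left(-60\right) = -11994 - -5760 = -11994 + 5760 = -6234$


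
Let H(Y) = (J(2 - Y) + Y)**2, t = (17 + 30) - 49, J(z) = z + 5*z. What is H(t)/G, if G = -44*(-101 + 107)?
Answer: -11/6 ≈ -1.8333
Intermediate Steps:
G = -264 (G = -44*6 = -264)
J(z) = 6*z
t = -2 (t = 47 - 49 = -2)
H(Y) = (12 - 5*Y)**2 (H(Y) = (6*(2 - Y) + Y)**2 = ((12 - 6*Y) + Y)**2 = (12 - 5*Y)**2)
H(t)/G = (12 - 5*(-2))**2/(-264) = (12 + 10)**2*(-1/264) = 22**2*(-1/264) = 484*(-1/264) = -11/6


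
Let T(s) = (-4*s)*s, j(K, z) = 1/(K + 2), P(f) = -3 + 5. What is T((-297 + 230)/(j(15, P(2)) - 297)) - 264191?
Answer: -1683050141337/6370576 ≈ -2.6419e+5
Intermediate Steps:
P(f) = 2
j(K, z) = 1/(2 + K)
T(s) = -4*s**2
T((-297 + 230)/(j(15, P(2)) - 297)) - 264191 = -4*(-297 + 230)**2/(1/(2 + 15) - 297)**2 - 264191 = -4*4489/(1/17 - 297)**2 - 264191 = -4*(-67/(-5048/17))**2 - 264191 = -4*(-67*(-17/5048))**2 - 264191 = -4*(1139/5048)**2 - 264191 = -4*1297321/25482304 - 264191 = -1297321/6370576 - 264191 = -1683050141337/6370576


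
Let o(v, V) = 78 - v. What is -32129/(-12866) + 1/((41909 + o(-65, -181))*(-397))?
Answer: 268191102105/107396644852 ≈ 2.4972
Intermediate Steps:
-32129/(-12866) + 1/((41909 + o(-65, -181))*(-397)) = -32129/(-12866) + 1/((41909 + (78 - 1*(-65)))*(-397)) = -32129*(-1/12866) - 1/397/(41909 + (78 + 65)) = 32129/12866 - 1/397/(41909 + 143) = 32129/12866 - 1/397/42052 = 32129/12866 + (1/42052)*(-1/397) = 32129/12866 - 1/16694644 = 268191102105/107396644852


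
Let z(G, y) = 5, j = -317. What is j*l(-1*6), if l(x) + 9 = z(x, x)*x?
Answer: 12363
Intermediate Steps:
l(x) = -9 + 5*x
j*l(-1*6) = -317*(-9 + 5*(-1*6)) = -317*(-9 + 5*(-6)) = -317*(-9 - 30) = -317*(-39) = 12363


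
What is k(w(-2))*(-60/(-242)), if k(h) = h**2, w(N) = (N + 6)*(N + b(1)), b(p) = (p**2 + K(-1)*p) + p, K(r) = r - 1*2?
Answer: 4320/121 ≈ 35.702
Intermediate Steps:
K(r) = -2 + r (K(r) = r - 2 = -2 + r)
b(p) = p**2 - 2*p (b(p) = (p**2 + (-2 - 1)*p) + p = (p**2 - 3*p) + p = p**2 - 2*p)
w(N) = (-1 + N)*(6 + N) (w(N) = (N + 6)*(N + 1*(-2 + 1)) = (6 + N)*(N + 1*(-1)) = (6 + N)*(N - 1) = (6 + N)*(-1 + N) = (-1 + N)*(6 + N))
k(w(-2))*(-60/(-242)) = (-6 + (-2)**2 + 5*(-2))**2*(-60/(-242)) = (-6 + 4 - 10)**2*(-60*(-1/242)) = (-12)**2*(30/121) = 144*(30/121) = 4320/121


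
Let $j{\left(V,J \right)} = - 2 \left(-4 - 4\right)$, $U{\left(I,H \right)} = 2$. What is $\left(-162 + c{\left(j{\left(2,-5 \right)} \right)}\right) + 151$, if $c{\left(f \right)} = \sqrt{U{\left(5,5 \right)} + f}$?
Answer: $-11 + 3 \sqrt{2} \approx -6.7574$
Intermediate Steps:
$j{\left(V,J \right)} = 16$ ($j{\left(V,J \right)} = \left(-2\right) \left(-8\right) = 16$)
$c{\left(f \right)} = \sqrt{2 + f}$
$\left(-162 + c{\left(j{\left(2,-5 \right)} \right)}\right) + 151 = \left(-162 + \sqrt{2 + 16}\right) + 151 = \left(-162 + \sqrt{18}\right) + 151 = \left(-162 + 3 \sqrt{2}\right) + 151 = -11 + 3 \sqrt{2}$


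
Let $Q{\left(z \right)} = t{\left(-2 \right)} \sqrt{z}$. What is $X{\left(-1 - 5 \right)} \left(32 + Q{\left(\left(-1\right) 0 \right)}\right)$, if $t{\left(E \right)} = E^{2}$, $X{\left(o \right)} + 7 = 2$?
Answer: $-160$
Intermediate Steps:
$X{\left(o \right)} = -5$ ($X{\left(o \right)} = -7 + 2 = -5$)
$Q{\left(z \right)} = 4 \sqrt{z}$ ($Q{\left(z \right)} = \left(-2\right)^{2} \sqrt{z} = 4 \sqrt{z}$)
$X{\left(-1 - 5 \right)} \left(32 + Q{\left(\left(-1\right) 0 \right)}\right) = - 5 \left(32 + 4 \sqrt{\left(-1\right) 0}\right) = - 5 \left(32 + 4 \sqrt{0}\right) = - 5 \left(32 + 4 \cdot 0\right) = - 5 \left(32 + 0\right) = \left(-5\right) 32 = -160$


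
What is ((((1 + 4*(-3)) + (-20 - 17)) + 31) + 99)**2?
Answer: 6724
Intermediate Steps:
((((1 + 4*(-3)) + (-20 - 17)) + 31) + 99)**2 = ((((1 - 12) - 37) + 31) + 99)**2 = (((-11 - 37) + 31) + 99)**2 = ((-48 + 31) + 99)**2 = (-17 + 99)**2 = 82**2 = 6724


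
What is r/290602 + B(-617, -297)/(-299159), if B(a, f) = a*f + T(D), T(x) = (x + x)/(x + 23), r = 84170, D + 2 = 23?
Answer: -308798492869/956298240898 ≈ -0.32291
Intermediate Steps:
D = 21 (D = -2 + 23 = 21)
T(x) = 2*x/(23 + x) (T(x) = (2*x)/(23 + x) = 2*x/(23 + x))
B(a, f) = 21/22 + a*f (B(a, f) = a*f + 2*21/(23 + 21) = a*f + 2*21/44 = a*f + 2*21*(1/44) = a*f + 21/22 = 21/22 + a*f)
r/290602 + B(-617, -297)/(-299159) = 84170/290602 + (21/22 - 617*(-297))/(-299159) = 84170*(1/290602) + (21/22 + 183249)*(-1/299159) = 42085/145301 + (4031499/22)*(-1/299159) = 42085/145301 - 4031499/6581498 = -308798492869/956298240898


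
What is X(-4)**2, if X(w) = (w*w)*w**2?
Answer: 65536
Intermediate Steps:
X(w) = w**4 (X(w) = w**2*w**2 = w**4)
X(-4)**2 = ((-4)**4)**2 = 256**2 = 65536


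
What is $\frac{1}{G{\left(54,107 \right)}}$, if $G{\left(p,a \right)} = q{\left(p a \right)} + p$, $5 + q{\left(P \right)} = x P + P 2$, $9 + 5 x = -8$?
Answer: $- \frac{5}{40201} \approx -0.00012438$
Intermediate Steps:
$x = - \frac{17}{5}$ ($x = - \frac{9}{5} + \frac{1}{5} \left(-8\right) = - \frac{9}{5} - \frac{8}{5} = - \frac{17}{5} \approx -3.4$)
$q{\left(P \right)} = -5 - \frac{7 P}{5}$ ($q{\left(P \right)} = -5 - \left(\frac{17 P}{5} - P 2\right) = -5 + \left(- \frac{17 P}{5} + 2 P\right) = -5 - \frac{7 P}{5}$)
$G{\left(p,a \right)} = -5 + p - \frac{7 a p}{5}$ ($G{\left(p,a \right)} = \left(-5 - \frac{7 p a}{5}\right) + p = \left(-5 - \frac{7 a p}{5}\right) + p = -5 + p - \frac{7 a p}{5}$)
$\frac{1}{G{\left(54,107 \right)}} = \frac{1}{-5 + 54 - \frac{749}{5} \cdot 54} = \frac{1}{-5 + 54 - \frac{40446}{5}} = \frac{1}{- \frac{40201}{5}} = - \frac{5}{40201}$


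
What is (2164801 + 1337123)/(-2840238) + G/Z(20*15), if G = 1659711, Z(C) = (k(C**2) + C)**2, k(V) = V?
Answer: -528709064720533/428880671730000 ≈ -1.2328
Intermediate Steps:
Z(C) = (C + C**2)**2 (Z(C) = (C**2 + C)**2 = (C + C**2)**2)
(2164801 + 1337123)/(-2840238) + G/Z(20*15) = (2164801 + 1337123)/(-2840238) + 1659711/(((20*15)**2*(1 + 20*15)**2)) = 3501924*(-1/2840238) + 1659711/((300**2*(1 + 300)**2)) = -583654/473373 + 1659711/((90000*301**2)) = -583654/473373 + 1659711/((90000*90601)) = -583654/473373 + 1659711/8154090000 = -583654/473373 + 1659711*(1/8154090000) = -583654/473373 + 553237/2718030000 = -528709064720533/428880671730000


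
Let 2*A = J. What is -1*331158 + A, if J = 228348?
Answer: -216984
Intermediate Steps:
A = 114174 (A = (½)*228348 = 114174)
-1*331158 + A = -1*331158 + 114174 = -331158 + 114174 = -216984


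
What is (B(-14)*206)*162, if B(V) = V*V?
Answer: 6540912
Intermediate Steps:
B(V) = V²
(B(-14)*206)*162 = ((-14)²*206)*162 = (196*206)*162 = 40376*162 = 6540912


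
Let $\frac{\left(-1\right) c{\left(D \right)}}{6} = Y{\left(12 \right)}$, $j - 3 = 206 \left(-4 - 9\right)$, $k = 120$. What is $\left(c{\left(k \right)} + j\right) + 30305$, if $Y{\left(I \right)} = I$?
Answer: $27558$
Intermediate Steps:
$j = -2675$ ($j = 3 + 206 \left(-4 - 9\right) = 3 + 206 \left(-13\right) = 3 - 2678 = -2675$)
$c{\left(D \right)} = -72$ ($c{\left(D \right)} = \left(-6\right) 12 = -72$)
$\left(c{\left(k \right)} + j\right) + 30305 = \left(-72 - 2675\right) + 30305 = -2747 + 30305 = 27558$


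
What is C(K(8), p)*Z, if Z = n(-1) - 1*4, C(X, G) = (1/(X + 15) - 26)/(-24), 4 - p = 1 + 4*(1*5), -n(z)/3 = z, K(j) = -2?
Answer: -337/312 ≈ -1.0801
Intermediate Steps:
n(z) = -3*z
p = -17 (p = 4 - (1 + 4*(1*5)) = 4 - (1 + 4*5) = 4 - (1 + 20) = 4 - 1*21 = 4 - 21 = -17)
C(X, G) = 13/12 - 1/(24*(15 + X)) (C(X, G) = (1/(15 + X) - 26)*(-1/24) = (-26 + 1/(15 + X))*(-1/24) = 13/12 - 1/(24*(15 + X)))
Z = -1 (Z = -3*(-1) - 1*4 = 3 - 4 = -1)
C(K(8), p)*Z = ((389 + 26*(-2))/(24*(15 - 2)))*(-1) = ((1/24)*(389 - 52)/13)*(-1) = ((1/24)*(1/13)*337)*(-1) = (337/312)*(-1) = -337/312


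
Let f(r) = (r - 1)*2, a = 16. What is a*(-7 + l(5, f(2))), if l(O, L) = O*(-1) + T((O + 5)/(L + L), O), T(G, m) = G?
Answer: -152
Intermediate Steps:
f(r) = -2 + 2*r (f(r) = (-1 + r)*2 = -2 + 2*r)
l(O, L) = -O + (5 + O)/(2*L) (l(O, L) = O*(-1) + (O + 5)/(L + L) = -O + (5 + O)/((2*L)) = -O + (5 + O)*(1/(2*L)) = -O + (5 + O)/(2*L))
a*(-7 + l(5, f(2))) = 16*(-7 + (5 + 5 - 2*(-2 + 2*2)*5)/(2*(-2 + 2*2))) = 16*(-7 + (5 + 5 - 2*(-2 + 4)*5)/(2*(-2 + 4))) = 16*(-7 + (½)*(5 + 5 - 2*2*5)/2) = 16*(-7 + (½)*(½)*(5 + 5 - 20)) = 16*(-7 + (½)*(½)*(-10)) = 16*(-7 - 5/2) = 16*(-19/2) = -152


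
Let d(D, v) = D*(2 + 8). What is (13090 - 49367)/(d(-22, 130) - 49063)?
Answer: 36277/49283 ≈ 0.73610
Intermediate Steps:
d(D, v) = 10*D (d(D, v) = D*10 = 10*D)
(13090 - 49367)/(d(-22, 130) - 49063) = (13090 - 49367)/(10*(-22) - 49063) = -36277/(-220 - 49063) = -36277/(-49283) = -36277*(-1/49283) = 36277/49283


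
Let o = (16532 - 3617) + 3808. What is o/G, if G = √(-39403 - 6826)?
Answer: -16723*I*√46229/46229 ≈ -77.778*I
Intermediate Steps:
o = 16723 (o = 12915 + 3808 = 16723)
G = I*√46229 (G = √(-46229) = I*√46229 ≈ 215.01*I)
o/G = 16723/((I*√46229)) = 16723*(-I*√46229/46229) = -16723*I*√46229/46229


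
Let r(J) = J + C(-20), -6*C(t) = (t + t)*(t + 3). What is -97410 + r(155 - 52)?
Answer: -292261/3 ≈ -97420.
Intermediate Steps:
C(t) = -t*(3 + t)/3 (C(t) = -(t + t)*(t + 3)/6 = -2*t*(3 + t)/6 = -t*(3 + t)/3)
r(J) = -340/3 + J (r(J) = J - ⅓*(-20)*(3 - 20) = J - ⅓*(-20)*(-17) = J - 340/3 = -340/3 + J)
-97410 + r(155 - 52) = -97410 + (-340/3 + (155 - 52)) = -97410 + (-340/3 + 103) = -97410 - 31/3 = -292261/3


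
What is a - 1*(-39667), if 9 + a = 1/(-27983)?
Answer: 1109749813/27983 ≈ 39658.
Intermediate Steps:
a = -251848/27983 (a = -9 + 1/(-27983) = -9 - 1/27983 = -251848/27983 ≈ -9.0000)
a - 1*(-39667) = -251848/27983 - 1*(-39667) = -251848/27983 + 39667 = 1109749813/27983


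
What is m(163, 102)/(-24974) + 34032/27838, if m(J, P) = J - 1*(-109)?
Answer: 210585808/173806553 ≈ 1.2116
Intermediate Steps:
m(J, P) = 109 + J (m(J, P) = J + 109 = 109 + J)
m(163, 102)/(-24974) + 34032/27838 = (109 + 163)/(-24974) + 34032/27838 = 272*(-1/24974) + 34032*(1/27838) = -136/12487 + 17016/13919 = 210585808/173806553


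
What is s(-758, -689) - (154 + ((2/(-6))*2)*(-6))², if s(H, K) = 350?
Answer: -24614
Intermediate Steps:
s(-758, -689) - (154 + ((2/(-6))*2)*(-6))² = 350 - (154 + ((2/(-6))*2)*(-6))² = 350 - (154 + ((2*(-⅙))*2)*(-6))² = 350 - (154 - ⅓*2*(-6))² = 350 - (154 - ⅔*(-6))² = 350 - (154 + 4)² = 350 - 1*158² = 350 - 1*24964 = 350 - 24964 = -24614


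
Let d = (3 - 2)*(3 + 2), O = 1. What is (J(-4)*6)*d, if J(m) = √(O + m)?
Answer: 30*I*√3 ≈ 51.962*I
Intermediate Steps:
d = 5 (d = 1*5 = 5)
J(m) = √(1 + m)
(J(-4)*6)*d = (√(1 - 4)*6)*5 = (√(-3)*6)*5 = ((I*√3)*6)*5 = (6*I*√3)*5 = 30*I*√3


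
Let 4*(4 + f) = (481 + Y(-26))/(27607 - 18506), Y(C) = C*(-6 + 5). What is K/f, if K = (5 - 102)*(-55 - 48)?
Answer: -363712364/145109 ≈ -2506.5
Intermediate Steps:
Y(C) = -C (Y(C) = C*(-1) = -C)
K = 9991 (K = -97*(-103) = 9991)
f = -145109/36404 (f = -4 + ((481 - 1*(-26))/(27607 - 18506))/4 = -4 + ((481 + 26)/9101)/4 = -4 + (507*(1/9101))/4 = -4 + (1/4)*(507/9101) = -4 + 507/36404 = -145109/36404 ≈ -3.9861)
K/f = 9991/(-145109/36404) = 9991*(-36404/145109) = -363712364/145109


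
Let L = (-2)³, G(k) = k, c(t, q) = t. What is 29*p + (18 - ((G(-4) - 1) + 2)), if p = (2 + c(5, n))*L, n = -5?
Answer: -1603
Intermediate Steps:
L = -8
p = -56 (p = (2 + 5)*(-8) = 7*(-8) = -56)
29*p + (18 - ((G(-4) - 1) + 2)) = 29*(-56) + (18 - ((-4 - 1) + 2)) = -1624 + (18 - (-5 + 2)) = -1624 + (18 - 1*(-3)) = -1624 + (18 + 3) = -1624 + 21 = -1603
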